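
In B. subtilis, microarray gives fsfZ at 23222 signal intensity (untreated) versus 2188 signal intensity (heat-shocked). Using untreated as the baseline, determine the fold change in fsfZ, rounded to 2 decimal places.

Fold change = 2188 / 23222 = 0.094
fsfZ is downregulated.

0.09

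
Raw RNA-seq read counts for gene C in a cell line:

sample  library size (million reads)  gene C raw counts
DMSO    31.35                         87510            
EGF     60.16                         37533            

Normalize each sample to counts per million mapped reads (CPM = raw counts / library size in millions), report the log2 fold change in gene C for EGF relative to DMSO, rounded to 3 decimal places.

CPM(DMSO) = 87510 / 31.35 = 2791.3876
CPM(EGF) = 37533 / 60.16 = 623.8863
Fold change = 623.8863 / 2791.3876 = 0.22350
log2(0.22350) = -2.1616

-2.162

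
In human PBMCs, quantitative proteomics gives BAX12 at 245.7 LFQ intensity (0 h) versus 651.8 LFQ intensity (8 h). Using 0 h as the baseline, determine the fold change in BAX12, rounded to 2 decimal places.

Fold change = 651.8 / 245.7 = 2.653
BAX12 is upregulated.

2.65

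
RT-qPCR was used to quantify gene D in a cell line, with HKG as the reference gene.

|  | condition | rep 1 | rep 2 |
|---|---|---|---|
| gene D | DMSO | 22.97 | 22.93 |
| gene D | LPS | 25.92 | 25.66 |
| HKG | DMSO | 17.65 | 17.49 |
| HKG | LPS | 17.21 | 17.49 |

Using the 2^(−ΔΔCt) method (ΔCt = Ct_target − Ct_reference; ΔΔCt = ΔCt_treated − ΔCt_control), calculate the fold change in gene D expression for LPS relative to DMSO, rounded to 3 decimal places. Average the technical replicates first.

0.120

Mean Ct: gene D DMSO 22.950; gene D LPS 25.790; HKG DMSO 17.570; HKG LPS 17.350
ΔCt(DMSO) = 22.950 − 17.570 = 5.380
ΔCt(LPS) = 25.790 − 17.350 = 8.440
ΔΔCt = 8.440 − 5.380 = 3.060
Fold change = 2^(−3.060) = 0.1199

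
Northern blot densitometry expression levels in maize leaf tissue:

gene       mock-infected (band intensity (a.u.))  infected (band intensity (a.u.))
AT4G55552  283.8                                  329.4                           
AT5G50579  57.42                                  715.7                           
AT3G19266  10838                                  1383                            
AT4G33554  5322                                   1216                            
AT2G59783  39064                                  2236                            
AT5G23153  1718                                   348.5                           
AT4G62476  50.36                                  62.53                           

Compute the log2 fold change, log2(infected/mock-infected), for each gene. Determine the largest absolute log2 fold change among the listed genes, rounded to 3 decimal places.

4.127

log2(329.4/283.8) = 0.215  (AT4G55552)
log2(715.7/57.42) = 3.640  (AT5G50579)
log2(1383/10838) = -2.970  (AT3G19266)
log2(1216/5322) = -2.130  (AT4G33554)
log2(2236/39064) = -4.127  (AT2G59783)
log2(348.5/1718) = -2.301  (AT5G23153)
log2(62.53/50.36) = 0.312  (AT4G62476)
The largest magnitude belongs to AT2G59783.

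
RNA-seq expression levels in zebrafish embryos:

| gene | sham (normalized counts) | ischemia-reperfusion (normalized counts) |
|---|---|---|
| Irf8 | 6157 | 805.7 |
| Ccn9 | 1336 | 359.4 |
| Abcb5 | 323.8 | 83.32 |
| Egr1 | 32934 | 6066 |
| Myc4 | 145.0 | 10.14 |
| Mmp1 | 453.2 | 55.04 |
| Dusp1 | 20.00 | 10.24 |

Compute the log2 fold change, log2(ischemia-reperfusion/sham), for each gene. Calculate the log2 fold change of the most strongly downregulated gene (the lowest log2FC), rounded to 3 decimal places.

-3.838

log2(805.7/6157) = -2.934  (Irf8)
log2(359.4/1336) = -1.894  (Ccn9)
log2(83.32/323.8) = -1.958  (Abcb5)
log2(6066/32934) = -2.441  (Egr1)
log2(10.14/145.0) = -3.838  (Myc4)
log2(55.04/453.2) = -3.042  (Mmp1)
log2(10.24/20.00) = -0.966  (Dusp1)
Myc4 is most strongly downregulated.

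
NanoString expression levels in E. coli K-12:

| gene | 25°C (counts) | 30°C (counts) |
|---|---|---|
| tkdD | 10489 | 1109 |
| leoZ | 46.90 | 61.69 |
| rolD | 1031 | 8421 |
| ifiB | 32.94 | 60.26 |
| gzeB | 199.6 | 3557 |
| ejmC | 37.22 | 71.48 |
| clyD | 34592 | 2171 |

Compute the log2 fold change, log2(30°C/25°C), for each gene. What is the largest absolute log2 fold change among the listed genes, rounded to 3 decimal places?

log2(1109/10489) = -3.242  (tkdD)
log2(61.69/46.90) = 0.395  (leoZ)
log2(8421/1031) = 3.030  (rolD)
log2(60.26/32.94) = 0.871  (ifiB)
log2(3557/199.6) = 4.155  (gzeB)
log2(71.48/37.22) = 0.941  (ejmC)
log2(2171/34592) = -3.994  (clyD)
The largest magnitude belongs to gzeB.

4.155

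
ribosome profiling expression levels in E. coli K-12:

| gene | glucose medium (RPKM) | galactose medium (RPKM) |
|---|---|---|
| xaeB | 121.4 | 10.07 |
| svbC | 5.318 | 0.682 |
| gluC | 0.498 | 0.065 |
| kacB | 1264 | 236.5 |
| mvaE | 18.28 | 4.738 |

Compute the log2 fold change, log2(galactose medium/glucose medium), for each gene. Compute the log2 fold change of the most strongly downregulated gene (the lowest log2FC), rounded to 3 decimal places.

log2(10.07/121.4) = -3.592  (xaeB)
log2(0.682/5.318) = -2.963  (svbC)
log2(0.065/0.498) = -2.938  (gluC)
log2(236.5/1264) = -2.418  (kacB)
log2(4.738/18.28) = -1.948  (mvaE)
xaeB is most strongly downregulated.

-3.592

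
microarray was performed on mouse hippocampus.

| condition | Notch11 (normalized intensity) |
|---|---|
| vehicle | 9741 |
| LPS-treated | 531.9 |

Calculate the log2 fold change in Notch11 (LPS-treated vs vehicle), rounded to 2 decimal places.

-4.19

Fold change = 531.9 / 9741 = 0.0546
log2(0.0546) = -4.195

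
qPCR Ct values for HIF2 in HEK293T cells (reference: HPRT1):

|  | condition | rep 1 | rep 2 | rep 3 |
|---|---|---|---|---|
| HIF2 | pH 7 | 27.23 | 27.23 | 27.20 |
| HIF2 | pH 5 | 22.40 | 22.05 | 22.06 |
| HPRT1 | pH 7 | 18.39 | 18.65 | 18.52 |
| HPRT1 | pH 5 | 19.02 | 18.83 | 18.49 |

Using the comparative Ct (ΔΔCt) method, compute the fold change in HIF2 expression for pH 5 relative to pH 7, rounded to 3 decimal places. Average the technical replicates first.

39.671

Mean Ct: HIF2 pH 7 27.220; HIF2 pH 5 22.170; HPRT1 pH 7 18.520; HPRT1 pH 5 18.780
ΔCt(pH 7) = 27.220 − 18.520 = 8.700
ΔCt(pH 5) = 22.170 − 18.780 = 3.390
ΔΔCt = 3.390 − 8.700 = -5.310
Fold change = 2^(−(-5.310)) = 2^5.310 = 39.6706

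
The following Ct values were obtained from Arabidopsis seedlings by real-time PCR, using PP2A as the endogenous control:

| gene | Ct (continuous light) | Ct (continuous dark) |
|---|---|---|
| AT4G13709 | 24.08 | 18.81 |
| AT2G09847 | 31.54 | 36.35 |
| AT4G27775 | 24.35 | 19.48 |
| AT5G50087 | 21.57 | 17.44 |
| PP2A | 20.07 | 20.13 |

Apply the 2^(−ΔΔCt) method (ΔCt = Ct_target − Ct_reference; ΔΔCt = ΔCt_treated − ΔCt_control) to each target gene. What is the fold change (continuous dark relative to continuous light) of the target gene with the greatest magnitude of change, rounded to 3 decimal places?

AT4G13709: ΔΔCt = (18.81−20.13) − (24.08−20.07) = -1.32 − 4.01 = -5.33; fold change = 2^5.33 = 40.224
AT2G09847: ΔΔCt = (36.35−20.13) − (31.54−20.07) = 16.22 − 11.47 = 4.75; fold change = 2^-4.75 = 0.037
AT4G27775: ΔΔCt = (19.48−20.13) − (24.35−20.07) = -0.65 − 4.28 = -4.93; fold change = 2^4.93 = 30.484
AT5G50087: ΔΔCt = (17.44−20.13) − (21.57−20.07) = -2.69 − 1.50 = -4.19; fold change = 2^4.19 = 18.252
AT4G13709 has the largest |ΔΔCt| = 5.33.

40.224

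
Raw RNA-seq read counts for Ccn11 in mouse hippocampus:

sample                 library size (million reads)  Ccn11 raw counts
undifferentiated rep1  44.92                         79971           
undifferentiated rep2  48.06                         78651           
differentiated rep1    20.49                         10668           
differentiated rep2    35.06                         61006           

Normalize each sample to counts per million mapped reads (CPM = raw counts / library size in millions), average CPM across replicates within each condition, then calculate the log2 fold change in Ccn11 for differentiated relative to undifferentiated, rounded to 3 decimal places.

CPM(undifferentiated rep1) = 79971 / 44.92 = 1780.2983
CPM(undifferentiated rep2) = 78651 / 48.06 = 1636.5169
CPM(differentiated rep1) = 10668 / 20.49 = 520.6442
CPM(differentiated rep2) = 61006 / 35.06 = 1740.0456
mean CPM(undifferentiated) = 1708.4076; mean CPM(differentiated) = 1130.3449
Fold change = 1130.3449 / 1708.4076 = 0.66164
log2(0.66164) = -0.5959

-0.596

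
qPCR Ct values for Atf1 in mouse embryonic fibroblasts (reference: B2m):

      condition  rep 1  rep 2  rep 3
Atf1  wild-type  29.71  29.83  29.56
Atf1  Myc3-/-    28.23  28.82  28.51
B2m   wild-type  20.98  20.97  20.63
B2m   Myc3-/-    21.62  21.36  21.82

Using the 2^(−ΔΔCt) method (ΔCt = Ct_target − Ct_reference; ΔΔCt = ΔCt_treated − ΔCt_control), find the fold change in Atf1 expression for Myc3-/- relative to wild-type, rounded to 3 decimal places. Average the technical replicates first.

Mean Ct: Atf1 wild-type 29.700; Atf1 Myc3-/- 28.520; B2m wild-type 20.860; B2m Myc3-/- 21.600
ΔCt(wild-type) = 29.700 − 20.860 = 8.840
ΔCt(Myc3-/-) = 28.520 − 21.600 = 6.920
ΔΔCt = 6.920 − 8.840 = -1.920
Fold change = 2^(−(-1.920)) = 2^1.920 = 3.7842

3.784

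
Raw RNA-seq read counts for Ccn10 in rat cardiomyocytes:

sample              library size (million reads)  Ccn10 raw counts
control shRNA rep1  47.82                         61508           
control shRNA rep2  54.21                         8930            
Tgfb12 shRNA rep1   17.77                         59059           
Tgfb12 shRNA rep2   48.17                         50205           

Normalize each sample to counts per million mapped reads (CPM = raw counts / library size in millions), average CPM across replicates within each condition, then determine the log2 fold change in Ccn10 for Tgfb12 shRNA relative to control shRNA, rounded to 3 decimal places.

CPM(control shRNA rep1) = 61508 / 47.82 = 1286.2401
CPM(control shRNA rep2) = 8930 / 54.21 = 164.7298
CPM(Tgfb12 shRNA rep1) = 59059 / 17.77 = 3323.5228
CPM(Tgfb12 shRNA rep2) = 50205 / 48.17 = 1042.2462
mean CPM(control shRNA) = 725.4849; mean CPM(Tgfb12 shRNA) = 2182.8845
Fold change = 2182.8845 / 725.4849 = 3.00886
log2(3.00886) = 1.5892

1.589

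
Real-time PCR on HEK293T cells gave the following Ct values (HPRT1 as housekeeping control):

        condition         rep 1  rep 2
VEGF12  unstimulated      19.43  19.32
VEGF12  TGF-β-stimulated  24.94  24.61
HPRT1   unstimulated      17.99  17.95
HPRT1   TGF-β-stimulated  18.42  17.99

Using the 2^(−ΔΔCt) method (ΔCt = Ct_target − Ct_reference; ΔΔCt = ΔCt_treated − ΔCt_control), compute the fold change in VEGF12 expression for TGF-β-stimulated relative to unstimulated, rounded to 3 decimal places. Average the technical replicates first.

Mean Ct: VEGF12 unstimulated 19.375; VEGF12 TGF-β-stimulated 24.775; HPRT1 unstimulated 17.970; HPRT1 TGF-β-stimulated 18.205
ΔCt(unstimulated) = 19.375 − 17.970 = 1.405
ΔCt(TGF-β-stimulated) = 24.775 − 18.205 = 6.570
ΔΔCt = 6.570 − 1.405 = 5.165
Fold change = 2^(−5.165) = 0.0279

0.028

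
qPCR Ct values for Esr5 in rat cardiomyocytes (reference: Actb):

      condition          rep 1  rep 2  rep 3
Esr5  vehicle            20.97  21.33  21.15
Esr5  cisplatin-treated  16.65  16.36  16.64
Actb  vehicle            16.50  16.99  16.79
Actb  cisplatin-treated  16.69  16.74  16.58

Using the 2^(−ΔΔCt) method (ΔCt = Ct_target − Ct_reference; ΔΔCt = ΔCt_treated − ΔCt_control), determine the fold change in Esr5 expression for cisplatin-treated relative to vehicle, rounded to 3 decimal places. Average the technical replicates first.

22.785

Mean Ct: Esr5 vehicle 21.150; Esr5 cisplatin-treated 16.550; Actb vehicle 16.760; Actb cisplatin-treated 16.670
ΔCt(vehicle) = 21.150 − 16.760 = 4.390
ΔCt(cisplatin-treated) = 16.550 − 16.670 = -0.120
ΔΔCt = -0.120 − 4.390 = -4.510
Fold change = 2^(−(-4.510)) = 2^4.510 = 22.7848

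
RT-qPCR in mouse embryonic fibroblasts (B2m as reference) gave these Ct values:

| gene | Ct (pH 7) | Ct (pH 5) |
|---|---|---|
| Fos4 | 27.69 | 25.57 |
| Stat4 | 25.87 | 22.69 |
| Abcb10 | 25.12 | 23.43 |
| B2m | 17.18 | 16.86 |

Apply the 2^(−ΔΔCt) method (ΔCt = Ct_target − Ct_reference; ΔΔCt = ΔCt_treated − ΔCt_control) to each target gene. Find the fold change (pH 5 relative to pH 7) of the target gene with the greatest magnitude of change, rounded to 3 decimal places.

7.260

Fos4: ΔΔCt = (25.57−16.86) − (27.69−17.18) = 8.71 − 10.51 = -1.80; fold change = 2^1.80 = 3.482
Stat4: ΔΔCt = (22.69−16.86) − (25.87−17.18) = 5.83 − 8.69 = -2.86; fold change = 2^2.86 = 7.260
Abcb10: ΔΔCt = (23.43−16.86) − (25.12−17.18) = 6.57 − 7.94 = -1.37; fold change = 2^1.37 = 2.585
Stat4 has the largest |ΔΔCt| = 2.86.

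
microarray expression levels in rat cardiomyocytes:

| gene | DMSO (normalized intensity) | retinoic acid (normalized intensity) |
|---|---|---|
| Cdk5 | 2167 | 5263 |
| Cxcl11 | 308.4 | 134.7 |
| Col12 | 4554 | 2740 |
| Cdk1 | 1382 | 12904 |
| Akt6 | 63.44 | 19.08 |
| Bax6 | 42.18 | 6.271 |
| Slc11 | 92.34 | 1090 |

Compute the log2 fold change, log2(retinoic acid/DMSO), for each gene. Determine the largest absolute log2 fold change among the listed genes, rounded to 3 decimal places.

3.561

log2(5263/2167) = 1.280  (Cdk5)
log2(134.7/308.4) = -1.195  (Cxcl11)
log2(2740/4554) = -0.733  (Col12)
log2(12904/1382) = 3.223  (Cdk1)
log2(19.08/63.44) = -1.733  (Akt6)
log2(6.271/42.18) = -2.750  (Bax6)
log2(1090/92.34) = 3.561  (Slc11)
The largest magnitude belongs to Slc11.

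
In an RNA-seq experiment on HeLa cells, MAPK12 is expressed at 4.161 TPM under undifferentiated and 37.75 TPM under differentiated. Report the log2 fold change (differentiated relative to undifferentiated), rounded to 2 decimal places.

3.18

Fold change = 37.75 / 4.161 = 9.0723
log2(9.0723) = 3.181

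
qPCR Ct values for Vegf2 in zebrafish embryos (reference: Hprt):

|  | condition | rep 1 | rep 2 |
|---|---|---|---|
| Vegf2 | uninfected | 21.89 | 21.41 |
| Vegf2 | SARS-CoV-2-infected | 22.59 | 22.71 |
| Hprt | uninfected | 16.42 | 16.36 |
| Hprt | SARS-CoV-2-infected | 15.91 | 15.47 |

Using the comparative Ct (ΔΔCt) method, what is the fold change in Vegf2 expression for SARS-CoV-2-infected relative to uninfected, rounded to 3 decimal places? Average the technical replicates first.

0.308

Mean Ct: Vegf2 uninfected 21.650; Vegf2 SARS-CoV-2-infected 22.650; Hprt uninfected 16.390; Hprt SARS-CoV-2-infected 15.690
ΔCt(uninfected) = 21.650 − 16.390 = 5.260
ΔCt(SARS-CoV-2-infected) = 22.650 − 15.690 = 6.960
ΔΔCt = 6.960 − 5.260 = 1.700
Fold change = 2^(−1.700) = 0.3078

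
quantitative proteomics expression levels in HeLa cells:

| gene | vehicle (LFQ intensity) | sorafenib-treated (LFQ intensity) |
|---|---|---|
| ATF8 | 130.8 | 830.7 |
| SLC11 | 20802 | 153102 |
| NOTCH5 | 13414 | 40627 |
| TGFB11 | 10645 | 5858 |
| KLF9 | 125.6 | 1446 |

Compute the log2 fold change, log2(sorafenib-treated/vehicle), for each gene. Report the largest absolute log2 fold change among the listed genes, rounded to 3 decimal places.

log2(830.7/130.8) = 2.667  (ATF8)
log2(153102/20802) = 2.880  (SLC11)
log2(40627/13414) = 1.599  (NOTCH5)
log2(5858/10645) = -0.862  (TGFB11)
log2(1446/125.6) = 3.525  (KLF9)
The largest magnitude belongs to KLF9.

3.525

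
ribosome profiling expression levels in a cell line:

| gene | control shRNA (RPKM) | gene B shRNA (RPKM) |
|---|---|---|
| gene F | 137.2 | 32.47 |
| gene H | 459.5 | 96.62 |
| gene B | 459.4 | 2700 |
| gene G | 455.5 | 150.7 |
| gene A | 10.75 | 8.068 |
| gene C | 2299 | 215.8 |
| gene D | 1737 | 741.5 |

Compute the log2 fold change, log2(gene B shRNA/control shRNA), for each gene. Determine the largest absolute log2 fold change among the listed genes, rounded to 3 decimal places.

3.413

log2(32.47/137.2) = -2.079  (gene F)
log2(96.62/459.5) = -2.250  (gene H)
log2(2700/459.4) = 2.555  (gene B)
log2(150.7/455.5) = -1.596  (gene G)
log2(8.068/10.75) = -0.414  (gene A)
log2(215.8/2299) = -3.413  (gene C)
log2(741.5/1737) = -1.228  (gene D)
The largest magnitude belongs to gene C.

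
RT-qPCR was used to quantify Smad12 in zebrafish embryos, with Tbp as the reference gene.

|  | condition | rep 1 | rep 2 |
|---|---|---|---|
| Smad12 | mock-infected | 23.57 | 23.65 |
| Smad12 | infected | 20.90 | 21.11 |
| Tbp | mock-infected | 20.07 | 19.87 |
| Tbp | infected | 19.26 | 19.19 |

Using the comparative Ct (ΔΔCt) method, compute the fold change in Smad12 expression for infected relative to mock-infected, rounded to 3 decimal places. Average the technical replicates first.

Mean Ct: Smad12 mock-infected 23.610; Smad12 infected 21.005; Tbp mock-infected 19.970; Tbp infected 19.225
ΔCt(mock-infected) = 23.610 − 19.970 = 3.640
ΔCt(infected) = 21.005 − 19.225 = 1.780
ΔΔCt = 1.780 − 3.640 = -1.860
Fold change = 2^(−(-1.860)) = 2^1.860 = 3.6301

3.630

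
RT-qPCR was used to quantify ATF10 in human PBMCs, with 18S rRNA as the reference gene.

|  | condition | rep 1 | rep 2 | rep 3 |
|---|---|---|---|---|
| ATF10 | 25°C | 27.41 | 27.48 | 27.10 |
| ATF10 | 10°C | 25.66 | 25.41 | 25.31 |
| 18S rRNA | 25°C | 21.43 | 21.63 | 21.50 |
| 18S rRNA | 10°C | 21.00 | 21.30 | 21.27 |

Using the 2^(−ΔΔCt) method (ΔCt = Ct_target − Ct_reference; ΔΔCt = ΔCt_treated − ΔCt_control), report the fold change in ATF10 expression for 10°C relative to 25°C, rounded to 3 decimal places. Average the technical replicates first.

Mean Ct: ATF10 25°C 27.330; ATF10 10°C 25.460; 18S rRNA 25°C 21.520; 18S rRNA 10°C 21.190
ΔCt(25°C) = 27.330 − 21.520 = 5.810
ΔCt(10°C) = 25.460 − 21.190 = 4.270
ΔΔCt = 4.270 − 5.810 = -1.540
Fold change = 2^(−(-1.540)) = 2^1.540 = 2.9079

2.908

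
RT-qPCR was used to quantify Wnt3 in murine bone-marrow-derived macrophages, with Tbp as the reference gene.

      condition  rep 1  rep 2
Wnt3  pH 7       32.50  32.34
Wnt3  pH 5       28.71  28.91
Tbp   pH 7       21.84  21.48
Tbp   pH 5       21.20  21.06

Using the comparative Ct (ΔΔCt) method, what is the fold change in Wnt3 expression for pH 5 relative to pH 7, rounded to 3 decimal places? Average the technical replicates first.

Mean Ct: Wnt3 pH 7 32.420; Wnt3 pH 5 28.810; Tbp pH 7 21.660; Tbp pH 5 21.130
ΔCt(pH 7) = 32.420 − 21.660 = 10.760
ΔCt(pH 5) = 28.810 − 21.130 = 7.680
ΔΔCt = 7.680 − 10.760 = -3.080
Fold change = 2^(−(-3.080)) = 2^3.080 = 8.4561

8.456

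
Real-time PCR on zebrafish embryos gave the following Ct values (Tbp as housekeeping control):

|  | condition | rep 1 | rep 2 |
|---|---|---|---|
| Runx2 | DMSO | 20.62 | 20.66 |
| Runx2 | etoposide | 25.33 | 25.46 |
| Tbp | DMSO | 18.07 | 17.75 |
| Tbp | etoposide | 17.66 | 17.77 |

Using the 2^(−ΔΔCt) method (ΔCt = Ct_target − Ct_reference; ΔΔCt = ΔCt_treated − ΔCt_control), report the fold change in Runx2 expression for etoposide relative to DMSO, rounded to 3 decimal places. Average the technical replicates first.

Mean Ct: Runx2 DMSO 20.640; Runx2 etoposide 25.395; Tbp DMSO 17.910; Tbp etoposide 17.715
ΔCt(DMSO) = 20.640 − 17.910 = 2.730
ΔCt(etoposide) = 25.395 − 17.715 = 7.680
ΔΔCt = 7.680 − 2.730 = 4.950
Fold change = 2^(−4.950) = 0.0324

0.032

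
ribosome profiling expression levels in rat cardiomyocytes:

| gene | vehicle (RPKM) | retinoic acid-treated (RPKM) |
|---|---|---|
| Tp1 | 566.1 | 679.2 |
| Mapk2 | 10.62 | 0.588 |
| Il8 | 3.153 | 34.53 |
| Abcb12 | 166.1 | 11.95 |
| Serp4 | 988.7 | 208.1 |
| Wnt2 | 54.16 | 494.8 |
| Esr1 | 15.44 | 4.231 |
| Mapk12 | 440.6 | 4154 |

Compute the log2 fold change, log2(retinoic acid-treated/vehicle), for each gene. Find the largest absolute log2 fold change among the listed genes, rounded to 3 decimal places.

4.175

log2(679.2/566.1) = 0.263  (Tp1)
log2(0.588/10.62) = -4.175  (Mapk2)
log2(34.53/3.153) = 3.453  (Il8)
log2(11.95/166.1) = -3.797  (Abcb12)
log2(208.1/988.7) = -2.248  (Serp4)
log2(494.8/54.16) = 3.192  (Wnt2)
log2(4.231/15.44) = -1.868  (Esr1)
log2(4154/440.6) = 3.237  (Mapk12)
The largest magnitude belongs to Mapk2.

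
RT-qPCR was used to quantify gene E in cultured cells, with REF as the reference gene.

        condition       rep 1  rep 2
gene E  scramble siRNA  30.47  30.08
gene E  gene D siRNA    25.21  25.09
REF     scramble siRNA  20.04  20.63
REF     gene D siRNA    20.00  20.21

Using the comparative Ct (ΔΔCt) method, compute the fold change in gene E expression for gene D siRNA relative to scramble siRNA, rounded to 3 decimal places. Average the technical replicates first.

29.754

Mean Ct: gene E scramble siRNA 30.275; gene E gene D siRNA 25.150; REF scramble siRNA 20.335; REF gene D siRNA 20.105
ΔCt(scramble siRNA) = 30.275 − 20.335 = 9.940
ΔCt(gene D siRNA) = 25.150 − 20.105 = 5.045
ΔΔCt = 5.045 − 9.940 = -4.895
Fold change = 2^(−(-4.895)) = 2^4.895 = 29.7538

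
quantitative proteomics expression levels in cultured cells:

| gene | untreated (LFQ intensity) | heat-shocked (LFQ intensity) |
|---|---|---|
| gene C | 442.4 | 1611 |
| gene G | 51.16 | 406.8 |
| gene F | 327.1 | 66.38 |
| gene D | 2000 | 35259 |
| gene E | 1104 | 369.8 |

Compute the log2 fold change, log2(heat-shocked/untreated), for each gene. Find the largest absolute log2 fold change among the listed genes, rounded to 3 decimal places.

4.140

log2(1611/442.4) = 1.865  (gene C)
log2(406.8/51.16) = 2.991  (gene G)
log2(66.38/327.1) = -2.301  (gene F)
log2(35259/2000) = 4.140  (gene D)
log2(369.8/1104) = -1.578  (gene E)
The largest magnitude belongs to gene D.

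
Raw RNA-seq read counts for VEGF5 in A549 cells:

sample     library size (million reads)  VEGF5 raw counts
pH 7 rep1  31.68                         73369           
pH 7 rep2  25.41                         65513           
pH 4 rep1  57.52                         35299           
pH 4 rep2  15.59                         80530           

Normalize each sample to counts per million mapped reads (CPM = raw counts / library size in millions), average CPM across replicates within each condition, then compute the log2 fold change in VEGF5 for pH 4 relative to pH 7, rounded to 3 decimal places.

CPM(pH 7 rep1) = 73369 / 31.68 = 2315.9407
CPM(pH 7 rep2) = 65513 / 25.41 = 2578.2369
CPM(pH 4 rep1) = 35299 / 57.52 = 613.6822
CPM(pH 4 rep2) = 80530 / 15.59 = 5165.4907
mean CPM(pH 7) = 2447.0888; mean CPM(pH 4) = 2889.5864
Fold change = 2889.5864 / 2447.0888 = 1.18083
log2(1.18083) = 0.2398

0.240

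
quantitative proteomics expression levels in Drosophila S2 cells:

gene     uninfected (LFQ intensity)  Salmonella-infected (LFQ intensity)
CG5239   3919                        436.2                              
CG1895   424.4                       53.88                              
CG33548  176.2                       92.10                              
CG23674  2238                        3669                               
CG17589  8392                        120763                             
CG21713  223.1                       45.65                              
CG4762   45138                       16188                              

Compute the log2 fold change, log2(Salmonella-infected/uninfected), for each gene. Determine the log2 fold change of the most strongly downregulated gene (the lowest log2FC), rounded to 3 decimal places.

log2(436.2/3919) = -3.167  (CG5239)
log2(53.88/424.4) = -2.978  (CG1895)
log2(92.10/176.2) = -0.936  (CG33548)
log2(3669/2238) = 0.713  (CG23674)
log2(120763/8392) = 3.847  (CG17589)
log2(45.65/223.1) = -2.289  (CG21713)
log2(16188/45138) = -1.479  (CG4762)
CG5239 is most strongly downregulated.

-3.167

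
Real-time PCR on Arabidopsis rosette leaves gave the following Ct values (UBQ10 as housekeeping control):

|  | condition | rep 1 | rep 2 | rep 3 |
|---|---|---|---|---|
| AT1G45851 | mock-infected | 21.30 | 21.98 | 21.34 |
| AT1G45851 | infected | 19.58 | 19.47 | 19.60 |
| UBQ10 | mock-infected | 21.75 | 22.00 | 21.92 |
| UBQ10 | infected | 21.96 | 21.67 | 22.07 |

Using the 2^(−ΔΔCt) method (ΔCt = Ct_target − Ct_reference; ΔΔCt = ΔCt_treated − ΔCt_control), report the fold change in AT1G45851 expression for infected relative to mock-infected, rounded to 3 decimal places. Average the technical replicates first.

Mean Ct: AT1G45851 mock-infected 21.540; AT1G45851 infected 19.550; UBQ10 mock-infected 21.890; UBQ10 infected 21.900
ΔCt(mock-infected) = 21.540 − 21.890 = -0.350
ΔCt(infected) = 19.550 − 21.900 = -2.350
ΔΔCt = -2.350 − (-0.350) = -2.000
Fold change = 2^(−(-2.000)) = 2^2.000 = 4.0000

4.000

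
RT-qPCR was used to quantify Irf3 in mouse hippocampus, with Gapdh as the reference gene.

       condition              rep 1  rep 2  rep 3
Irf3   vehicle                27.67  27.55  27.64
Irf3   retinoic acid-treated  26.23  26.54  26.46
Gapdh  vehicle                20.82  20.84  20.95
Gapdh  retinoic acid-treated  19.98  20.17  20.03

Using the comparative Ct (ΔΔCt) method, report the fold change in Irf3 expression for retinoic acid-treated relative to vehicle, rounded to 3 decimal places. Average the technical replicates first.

Mean Ct: Irf3 vehicle 27.620; Irf3 retinoic acid-treated 26.410; Gapdh vehicle 20.870; Gapdh retinoic acid-treated 20.060
ΔCt(vehicle) = 27.620 − 20.870 = 6.750
ΔCt(retinoic acid-treated) = 26.410 − 20.060 = 6.350
ΔΔCt = 6.350 − 6.750 = -0.400
Fold change = 2^(−(-0.400)) = 2^0.400 = 1.3195

1.320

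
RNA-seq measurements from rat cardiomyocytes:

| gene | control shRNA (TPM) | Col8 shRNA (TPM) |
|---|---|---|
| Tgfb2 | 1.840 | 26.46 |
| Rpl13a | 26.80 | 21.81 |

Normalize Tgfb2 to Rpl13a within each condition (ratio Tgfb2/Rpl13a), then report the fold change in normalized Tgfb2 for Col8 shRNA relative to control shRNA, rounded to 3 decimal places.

Tgfb2/Rpl13a (control shRNA) = 1.840 / 26.80 = 0.068657
Tgfb2/Rpl13a (Col8 shRNA) = 26.46 / 21.81 = 1.2132
Fold change = 1.2132 / 0.068657 = 17.6706

17.671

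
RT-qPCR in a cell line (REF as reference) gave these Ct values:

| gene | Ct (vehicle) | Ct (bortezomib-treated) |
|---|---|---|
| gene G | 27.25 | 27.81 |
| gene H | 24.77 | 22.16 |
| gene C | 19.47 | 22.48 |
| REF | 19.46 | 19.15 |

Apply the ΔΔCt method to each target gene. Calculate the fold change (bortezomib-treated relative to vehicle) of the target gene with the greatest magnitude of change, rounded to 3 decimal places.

0.100

gene G: ΔΔCt = (27.81−19.15) − (27.25−19.46) = 8.66 − 7.79 = 0.87; fold change = 2^-0.87 = 0.547
gene H: ΔΔCt = (22.16−19.15) − (24.77−19.46) = 3.01 − 5.31 = -2.30; fold change = 2^2.30 = 4.925
gene C: ΔΔCt = (22.48−19.15) − (19.47−19.46) = 3.33 − 0.01 = 3.32; fold change = 2^-3.32 = 0.100
gene C has the largest |ΔΔCt| = 3.32.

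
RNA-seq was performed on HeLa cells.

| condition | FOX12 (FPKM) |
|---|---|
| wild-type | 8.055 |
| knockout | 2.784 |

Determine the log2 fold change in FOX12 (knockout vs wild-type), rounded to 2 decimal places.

Fold change = 2.784 / 8.055 = 0.3456
log2(0.3456) = -1.533

-1.53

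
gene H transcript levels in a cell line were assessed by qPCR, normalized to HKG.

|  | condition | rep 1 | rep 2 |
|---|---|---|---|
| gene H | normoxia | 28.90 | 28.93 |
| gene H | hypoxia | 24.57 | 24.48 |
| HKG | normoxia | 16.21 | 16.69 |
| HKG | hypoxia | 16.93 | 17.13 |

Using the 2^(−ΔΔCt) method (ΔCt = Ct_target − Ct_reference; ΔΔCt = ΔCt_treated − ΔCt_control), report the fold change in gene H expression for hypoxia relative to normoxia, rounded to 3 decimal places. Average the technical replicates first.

Mean Ct: gene H normoxia 28.915; gene H hypoxia 24.525; HKG normoxia 16.450; HKG hypoxia 17.030
ΔCt(normoxia) = 28.915 − 16.450 = 12.465
ΔCt(hypoxia) = 24.525 − 17.030 = 7.495
ΔΔCt = 7.495 − 12.465 = -4.970
Fold change = 2^(−(-4.970)) = 2^4.970 = 31.3414

31.341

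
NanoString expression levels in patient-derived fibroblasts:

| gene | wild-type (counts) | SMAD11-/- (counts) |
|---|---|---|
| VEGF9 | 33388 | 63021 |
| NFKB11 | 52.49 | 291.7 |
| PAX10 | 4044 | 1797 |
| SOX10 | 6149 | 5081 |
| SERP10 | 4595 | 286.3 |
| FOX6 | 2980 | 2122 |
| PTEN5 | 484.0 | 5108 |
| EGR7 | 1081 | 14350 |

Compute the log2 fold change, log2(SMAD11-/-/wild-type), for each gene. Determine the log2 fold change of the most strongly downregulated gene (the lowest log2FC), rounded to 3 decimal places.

-4.004

log2(63021/33388) = 0.917  (VEGF9)
log2(291.7/52.49) = 2.474  (NFKB11)
log2(1797/4044) = -1.170  (PAX10)
log2(5081/6149) = -0.275  (SOX10)
log2(286.3/4595) = -4.004  (SERP10)
log2(2122/2980) = -0.490  (FOX6)
log2(5108/484.0) = 3.400  (PTEN5)
log2(14350/1081) = 3.731  (EGR7)
SERP10 is most strongly downregulated.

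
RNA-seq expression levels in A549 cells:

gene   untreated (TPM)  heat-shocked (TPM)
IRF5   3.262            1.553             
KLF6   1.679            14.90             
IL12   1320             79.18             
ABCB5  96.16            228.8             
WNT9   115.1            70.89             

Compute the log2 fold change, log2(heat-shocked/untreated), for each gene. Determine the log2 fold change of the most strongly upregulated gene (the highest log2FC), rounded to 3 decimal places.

log2(1.553/3.262) = -1.071  (IRF5)
log2(14.90/1.679) = 3.150  (KLF6)
log2(79.18/1320) = -4.059  (IL12)
log2(228.8/96.16) = 1.251  (ABCB5)
log2(70.89/115.1) = -0.699  (WNT9)
KLF6 is most strongly upregulated.

3.150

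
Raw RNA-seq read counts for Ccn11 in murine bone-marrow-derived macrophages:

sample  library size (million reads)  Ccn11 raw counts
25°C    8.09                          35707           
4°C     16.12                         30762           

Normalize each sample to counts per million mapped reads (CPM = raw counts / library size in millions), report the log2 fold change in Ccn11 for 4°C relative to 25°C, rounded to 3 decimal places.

-1.210

CPM(25°C) = 35707 / 8.09 = 4413.7206
CPM(4°C) = 30762 / 16.12 = 1908.3127
Fold change = 1908.3127 / 4413.7206 = 0.43236
log2(0.43236) = -1.2097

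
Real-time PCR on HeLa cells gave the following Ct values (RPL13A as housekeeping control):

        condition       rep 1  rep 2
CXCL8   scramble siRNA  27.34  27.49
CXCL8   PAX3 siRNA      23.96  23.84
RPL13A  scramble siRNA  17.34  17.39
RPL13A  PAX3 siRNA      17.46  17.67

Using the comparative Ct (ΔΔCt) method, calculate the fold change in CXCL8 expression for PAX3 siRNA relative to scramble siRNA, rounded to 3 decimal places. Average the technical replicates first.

Mean Ct: CXCL8 scramble siRNA 27.415; CXCL8 PAX3 siRNA 23.900; RPL13A scramble siRNA 17.365; RPL13A PAX3 siRNA 17.565
ΔCt(scramble siRNA) = 27.415 − 17.365 = 10.050
ΔCt(PAX3 siRNA) = 23.900 − 17.565 = 6.335
ΔΔCt = 6.335 − 10.050 = -3.715
Fold change = 2^(−(-3.715)) = 2^3.715 = 13.1319

13.132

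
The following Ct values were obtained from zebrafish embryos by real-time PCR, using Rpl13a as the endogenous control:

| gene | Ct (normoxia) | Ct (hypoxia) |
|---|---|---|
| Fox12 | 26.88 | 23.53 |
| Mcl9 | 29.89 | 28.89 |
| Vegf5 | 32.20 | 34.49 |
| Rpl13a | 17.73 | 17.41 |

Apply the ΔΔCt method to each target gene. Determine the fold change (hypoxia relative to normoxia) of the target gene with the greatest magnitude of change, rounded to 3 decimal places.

8.168

Fox12: ΔΔCt = (23.53−17.41) − (26.88−17.73) = 6.12 − 9.15 = -3.03; fold change = 2^3.03 = 8.168
Mcl9: ΔΔCt = (28.89−17.41) − (29.89−17.73) = 11.48 − 12.16 = -0.68; fold change = 2^0.68 = 1.602
Vegf5: ΔΔCt = (34.49−17.41) − (32.20−17.73) = 17.08 − 14.47 = 2.61; fold change = 2^-2.61 = 0.164
Fox12 has the largest |ΔΔCt| = 3.03.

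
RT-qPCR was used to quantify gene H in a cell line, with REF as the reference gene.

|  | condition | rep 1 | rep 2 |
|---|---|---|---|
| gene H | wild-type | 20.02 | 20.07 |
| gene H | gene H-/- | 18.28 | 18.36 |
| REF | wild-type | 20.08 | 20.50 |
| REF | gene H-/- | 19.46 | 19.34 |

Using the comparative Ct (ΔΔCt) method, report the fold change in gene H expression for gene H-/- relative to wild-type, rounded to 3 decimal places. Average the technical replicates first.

Mean Ct: gene H wild-type 20.045; gene H gene H-/- 18.320; REF wild-type 20.290; REF gene H-/- 19.400
ΔCt(wild-type) = 20.045 − 20.290 = -0.245
ΔCt(gene H-/-) = 18.320 − 19.400 = -1.080
ΔΔCt = -1.080 − (-0.245) = -0.835
Fold change = 2^(−(-0.835)) = 2^0.835 = 1.7839

1.784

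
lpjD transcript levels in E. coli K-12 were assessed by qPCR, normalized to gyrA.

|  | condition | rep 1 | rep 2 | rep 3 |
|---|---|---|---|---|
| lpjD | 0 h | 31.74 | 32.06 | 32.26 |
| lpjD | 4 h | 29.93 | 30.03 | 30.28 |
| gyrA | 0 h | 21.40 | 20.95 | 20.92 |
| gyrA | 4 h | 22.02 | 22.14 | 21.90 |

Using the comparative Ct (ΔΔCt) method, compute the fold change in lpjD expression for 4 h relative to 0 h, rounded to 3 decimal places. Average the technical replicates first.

Mean Ct: lpjD 0 h 32.020; lpjD 4 h 30.080; gyrA 0 h 21.090; gyrA 4 h 22.020
ΔCt(0 h) = 32.020 − 21.090 = 10.930
ΔCt(4 h) = 30.080 − 22.020 = 8.060
ΔΔCt = 8.060 − 10.930 = -2.870
Fold change = 2^(−(-2.870)) = 2^2.870 = 7.3107

7.311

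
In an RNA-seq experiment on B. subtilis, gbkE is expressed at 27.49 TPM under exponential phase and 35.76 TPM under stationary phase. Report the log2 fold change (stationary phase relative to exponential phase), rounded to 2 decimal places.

0.38

Fold change = 35.76 / 27.49 = 1.3008
log2(1.3008) = 0.379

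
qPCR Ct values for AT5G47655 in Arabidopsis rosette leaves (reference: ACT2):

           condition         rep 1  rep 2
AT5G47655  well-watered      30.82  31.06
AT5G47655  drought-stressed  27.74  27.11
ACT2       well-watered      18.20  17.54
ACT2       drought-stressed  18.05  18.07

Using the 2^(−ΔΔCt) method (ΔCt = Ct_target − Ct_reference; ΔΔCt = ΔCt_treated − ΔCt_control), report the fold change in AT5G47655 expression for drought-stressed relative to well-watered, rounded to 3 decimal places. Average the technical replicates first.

Mean Ct: AT5G47655 well-watered 30.940; AT5G47655 drought-stressed 27.425; ACT2 well-watered 17.870; ACT2 drought-stressed 18.060
ΔCt(well-watered) = 30.940 − 17.870 = 13.070
ΔCt(drought-stressed) = 27.425 − 18.060 = 9.365
ΔΔCt = 9.365 − 13.070 = -3.705
Fold change = 2^(−(-3.705)) = 2^3.705 = 13.0412

13.041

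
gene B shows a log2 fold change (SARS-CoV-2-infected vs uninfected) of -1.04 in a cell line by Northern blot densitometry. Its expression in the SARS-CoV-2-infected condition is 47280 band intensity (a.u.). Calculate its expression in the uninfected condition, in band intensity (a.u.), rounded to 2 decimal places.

97218.44

Fold change = 2^(-1.04) = 0.4863
uninfected expression = 47280 / 0.4863 = 97218.44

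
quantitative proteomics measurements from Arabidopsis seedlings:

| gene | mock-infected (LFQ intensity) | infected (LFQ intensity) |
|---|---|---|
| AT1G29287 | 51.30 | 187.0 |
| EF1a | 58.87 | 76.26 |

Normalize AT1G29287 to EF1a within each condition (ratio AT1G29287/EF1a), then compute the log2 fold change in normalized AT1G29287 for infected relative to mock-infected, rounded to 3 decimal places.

1.493

AT1G29287/EF1a (mock-infected) = 51.30 / 58.87 = 0.87141
AT1G29287/EF1a (infected) = 187.0 / 76.26 = 2.4521
Fold change = 2.4521 / 0.87141 = 2.8140
log2(2.8140) = 1.4926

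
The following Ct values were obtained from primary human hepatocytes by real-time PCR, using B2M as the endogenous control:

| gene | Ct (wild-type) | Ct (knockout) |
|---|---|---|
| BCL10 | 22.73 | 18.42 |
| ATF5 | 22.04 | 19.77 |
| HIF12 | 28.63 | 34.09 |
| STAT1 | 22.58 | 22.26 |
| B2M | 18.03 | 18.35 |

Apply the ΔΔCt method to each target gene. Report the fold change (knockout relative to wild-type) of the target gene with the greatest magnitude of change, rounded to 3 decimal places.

0.028

BCL10: ΔΔCt = (18.42−18.35) − (22.73−18.03) = 0.07 − 4.70 = -4.63; fold change = 2^4.63 = 24.761
ATF5: ΔΔCt = (19.77−18.35) − (22.04−18.03) = 1.42 − 4.01 = -2.59; fold change = 2^2.59 = 6.021
HIF12: ΔΔCt = (34.09−18.35) − (28.63−18.03) = 15.74 − 10.60 = 5.14; fold change = 2^-5.14 = 0.028
STAT1: ΔΔCt = (22.26−18.35) − (22.58−18.03) = 3.91 − 4.55 = -0.64; fold change = 2^0.64 = 1.558
HIF12 has the largest |ΔΔCt| = 5.14.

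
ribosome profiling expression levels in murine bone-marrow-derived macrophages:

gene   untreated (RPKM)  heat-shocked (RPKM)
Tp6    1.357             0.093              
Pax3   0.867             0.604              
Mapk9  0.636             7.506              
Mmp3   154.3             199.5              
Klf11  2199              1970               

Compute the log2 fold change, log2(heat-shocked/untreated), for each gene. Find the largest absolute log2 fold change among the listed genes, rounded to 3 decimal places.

3.867

log2(0.093/1.357) = -3.867  (Tp6)
log2(0.604/0.867) = -0.521  (Pax3)
log2(7.506/0.636) = 3.561  (Mapk9)
log2(199.5/154.3) = 0.371  (Mmp3)
log2(1970/2199) = -0.159  (Klf11)
The largest magnitude belongs to Tp6.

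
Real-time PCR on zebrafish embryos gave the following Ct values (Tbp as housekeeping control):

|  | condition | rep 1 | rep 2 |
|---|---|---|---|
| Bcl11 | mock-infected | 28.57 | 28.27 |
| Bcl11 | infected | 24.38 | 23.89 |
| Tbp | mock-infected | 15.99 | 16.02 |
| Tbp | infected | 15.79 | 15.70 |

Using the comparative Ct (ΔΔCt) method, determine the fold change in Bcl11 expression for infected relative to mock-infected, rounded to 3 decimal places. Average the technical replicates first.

16.280

Mean Ct: Bcl11 mock-infected 28.420; Bcl11 infected 24.135; Tbp mock-infected 16.005; Tbp infected 15.745
ΔCt(mock-infected) = 28.420 − 16.005 = 12.415
ΔCt(infected) = 24.135 − 15.745 = 8.390
ΔΔCt = 8.390 − 12.415 = -4.025
Fold change = 2^(−(-4.025)) = 2^4.025 = 16.2797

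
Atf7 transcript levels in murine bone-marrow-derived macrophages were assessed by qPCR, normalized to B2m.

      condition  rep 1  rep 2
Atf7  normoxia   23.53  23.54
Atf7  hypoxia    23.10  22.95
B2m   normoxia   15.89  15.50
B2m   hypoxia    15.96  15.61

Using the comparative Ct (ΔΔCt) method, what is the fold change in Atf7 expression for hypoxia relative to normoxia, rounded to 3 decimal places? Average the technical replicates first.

Mean Ct: Atf7 normoxia 23.535; Atf7 hypoxia 23.025; B2m normoxia 15.695; B2m hypoxia 15.785
ΔCt(normoxia) = 23.535 − 15.695 = 7.840
ΔCt(hypoxia) = 23.025 − 15.785 = 7.240
ΔΔCt = 7.240 − 7.840 = -0.600
Fold change = 2^(−(-0.600)) = 2^0.600 = 1.5157

1.516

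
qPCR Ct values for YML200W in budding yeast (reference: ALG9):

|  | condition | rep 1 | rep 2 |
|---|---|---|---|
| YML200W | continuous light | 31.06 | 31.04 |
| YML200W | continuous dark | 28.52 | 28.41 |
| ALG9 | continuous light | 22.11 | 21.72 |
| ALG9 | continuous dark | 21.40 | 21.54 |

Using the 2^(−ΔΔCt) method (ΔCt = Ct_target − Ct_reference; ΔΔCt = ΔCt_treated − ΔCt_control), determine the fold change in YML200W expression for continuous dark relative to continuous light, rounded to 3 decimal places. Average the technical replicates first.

Mean Ct: YML200W continuous light 31.050; YML200W continuous dark 28.465; ALG9 continuous light 21.915; ALG9 continuous dark 21.470
ΔCt(continuous light) = 31.050 − 21.915 = 9.135
ΔCt(continuous dark) = 28.465 − 21.470 = 6.995
ΔΔCt = 6.995 − 9.135 = -2.140
Fold change = 2^(−(-2.140)) = 2^2.140 = 4.4076

4.408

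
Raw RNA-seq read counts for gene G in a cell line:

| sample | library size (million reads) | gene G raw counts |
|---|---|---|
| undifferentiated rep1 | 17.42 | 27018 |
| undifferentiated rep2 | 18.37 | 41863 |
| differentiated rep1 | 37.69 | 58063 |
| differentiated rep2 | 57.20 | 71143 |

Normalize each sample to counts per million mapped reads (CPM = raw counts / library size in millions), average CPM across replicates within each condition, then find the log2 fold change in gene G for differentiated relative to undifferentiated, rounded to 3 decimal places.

-0.460

CPM(undifferentiated rep1) = 27018 / 17.42 = 1550.9759
CPM(undifferentiated rep2) = 41863 / 18.37 = 2278.8786
CPM(differentiated rep1) = 58063 / 37.69 = 1540.5413
CPM(differentiated rep2) = 71143 / 57.20 = 1243.7587
mean CPM(undifferentiated) = 1914.9272; mean CPM(differentiated) = 1392.1500
Fold change = 1392.1500 / 1914.9272 = 0.72700
log2(0.72700) = -0.4600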